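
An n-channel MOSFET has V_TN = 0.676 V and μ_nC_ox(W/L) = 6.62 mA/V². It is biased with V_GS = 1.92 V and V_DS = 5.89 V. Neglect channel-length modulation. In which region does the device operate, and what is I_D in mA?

Saturation; I_D = 5.12 mA

V_ov = V_GS − V_TN = 1.92 − 0.676 = 1.24 V.
Since V_DS = 5.89 V ≥ V_ov = 1.24 V, the device is in saturation.
I_D = ½ k_n V_ov² = 0.5 × 6.62 × 1.24² = 5.12 mA.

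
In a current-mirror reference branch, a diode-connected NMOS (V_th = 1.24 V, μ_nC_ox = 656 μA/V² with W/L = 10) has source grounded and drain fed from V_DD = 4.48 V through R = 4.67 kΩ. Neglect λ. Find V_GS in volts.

With gate tied to drain, V_GS = V_DS ≥ V_GS − V_th, so the device is in saturation.
k_n = μ_nC_ox · (W/L) = 6.56 mA/V².
KCL at the drain: ½ k_n (V_GS − V_th)² = (V_DD − V_GS)/R.
Let x = V_GS − 1.24. Then 15.3 x² + x − 3.24 = 0, giving x = 0.428 V (positive root), so V_GS = 1.67 V.
I_D = (V_DD − V_GS)/R = (4.48 − 1.67) / 4.67 = 0.602 mA.

V_GS = 1.67 V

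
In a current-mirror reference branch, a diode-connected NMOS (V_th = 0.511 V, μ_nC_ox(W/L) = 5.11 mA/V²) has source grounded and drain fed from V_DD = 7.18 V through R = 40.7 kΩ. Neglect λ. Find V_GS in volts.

With gate tied to drain, V_GS = V_DS ≥ V_GS − V_th, so the device is in saturation.
KCL at the drain: ½ k_n (V_GS − V_th)² = (V_DD − V_GS)/R.
Let x = V_GS − 0.511. Then 104 x² + x − 6.669 = 0, giving x = 0.248 V (positive root), so V_GS = 0.759 V.
I_D = (V_DD − V_GS)/R = (7.18 − 0.759) / 40.7 = 0.158 mA.

V_GS = 0.759 V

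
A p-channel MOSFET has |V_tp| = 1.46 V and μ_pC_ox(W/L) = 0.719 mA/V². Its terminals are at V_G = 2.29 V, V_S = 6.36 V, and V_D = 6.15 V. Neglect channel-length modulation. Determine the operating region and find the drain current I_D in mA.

Triode; I_D = 0.378 mA

V_SG = V_S − V_G = 6.36 − 2.29 = 4.07 V; V_SD = V_S − V_D = 6.36 − 6.15 = 0.21 V.
V_ov = V_SG − |V_tp| = 4.07 − 1.46 = 2.61 V.
Since V_SD = 0.21 V < V_ov = 2.61 V, the device is in the triode region.
I_D = k_p [V_ov · V_SD − ½ V_SD²] = 0.719 × [2.61 × 0.21 − 0.5 × 0.21²] = 0.378 mA.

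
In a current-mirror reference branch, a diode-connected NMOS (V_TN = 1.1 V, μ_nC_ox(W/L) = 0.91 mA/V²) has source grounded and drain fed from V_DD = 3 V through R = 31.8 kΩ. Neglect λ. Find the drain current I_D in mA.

I_D = 0.0494 mA

With gate tied to drain, V_GS = V_DS ≥ V_GS − V_TN, so the device is in saturation.
KCL at the drain: ½ k_n (V_GS − V_TN)² = (V_DD − V_GS)/R.
Let x = V_GS − 1.1. Then 14.5 x² + x − 1.9 = 0, giving x = 0.329 V (positive root), so V_GS = 1.43 V.
I_D = (V_DD − V_GS)/R = (3 − 1.43) / 31.8 = 0.0494 mA.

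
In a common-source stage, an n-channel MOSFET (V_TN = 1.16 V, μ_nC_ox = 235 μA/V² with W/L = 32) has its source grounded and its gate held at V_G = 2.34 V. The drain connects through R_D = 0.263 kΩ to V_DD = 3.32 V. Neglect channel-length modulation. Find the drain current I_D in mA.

V_GS = V_G = 2.34 V, so V_ov = 2.34 − 1.16 = 1.18 V.
k_n = μ_nC_ox · (W/L) = 7.52 mA/V².
Assume saturation: I_D = ½ k_n V_ov² = 0.5 × 7.52 × 1.18² = 5.24 mA, giving V_DS = V_DD − I_D R_D = 3.32 − 5.24 × 0.263 = 1.94 V.
V_DS = 1.94 V ≥ V_ov = 1.18 V, confirming saturation.

I_D = 5.24 mA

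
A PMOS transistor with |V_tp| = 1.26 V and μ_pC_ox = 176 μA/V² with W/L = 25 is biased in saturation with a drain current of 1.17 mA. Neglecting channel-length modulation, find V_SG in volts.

k_p = μ_pC_ox · (W/L) = 4.4 mA/V².
In saturation I_D = ½ k_p (V_SG − |V_tp|)², so V_SG − |V_tp| = √(2 I_D / k_p) = √(2 × 1.17 / 4.4) = 0.729 V.
V_SG = 1.26 + 0.729 = 1.99 V.

V_SG = 1.99 V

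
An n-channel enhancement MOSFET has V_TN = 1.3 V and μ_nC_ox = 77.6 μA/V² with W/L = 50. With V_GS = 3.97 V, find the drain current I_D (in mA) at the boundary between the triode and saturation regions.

I_D = 13.8 mA

At the boundary V_DS = V_ov = V_GS − V_TN = 3.97 − 1.3 = 2.67 V.
k_n = μ_nC_ox · (W/L) = 3.88 mA/V².
I_D = ½ k_n V_ov² = 0.5 × 3.88 × 2.67² = 13.8 mA.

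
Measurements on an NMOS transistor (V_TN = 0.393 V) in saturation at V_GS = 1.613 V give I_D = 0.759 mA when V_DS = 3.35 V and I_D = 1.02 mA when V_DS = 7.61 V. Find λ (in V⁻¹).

With V_GS fixed, I_D ∝ (1 + λ V_DS) in saturation, so I_D2/I_D1 = (1 + λ V_DS2)/(1 + λ V_DS1).
1.02/0.759 = 1.344 = (1 + 7.61 λ)/(1 + 3.35 λ).
Solving: λ (I_D1 V_DS2 − I_D2 V_DS1) = I_D2 − I_D1, so λ = (1.02 − 0.759) / (0.759 × 7.61 − 1.02 × 3.35) = 0.261 / 2.36 = 0.111 V⁻¹.

λ = 0.111 V⁻¹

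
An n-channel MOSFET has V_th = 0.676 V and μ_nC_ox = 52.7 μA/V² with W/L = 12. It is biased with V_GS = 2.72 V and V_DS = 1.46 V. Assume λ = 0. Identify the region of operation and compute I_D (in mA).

k_n = μ_nC_ox · (W/L) = 0.6324 mA/V².
V_ov = V_GS − V_th = 2.72 − 0.676 = 2.04 V.
Since V_DS = 1.46 V < V_ov = 2.04 V, the device is in the triode region.
I_D = k_n [V_ov · V_DS − ½ V_DS²] = 0.6324 × [2.04 × 1.46 − 0.5 × 1.46²] = 1.21 mA.

Triode; I_D = 1.21 mA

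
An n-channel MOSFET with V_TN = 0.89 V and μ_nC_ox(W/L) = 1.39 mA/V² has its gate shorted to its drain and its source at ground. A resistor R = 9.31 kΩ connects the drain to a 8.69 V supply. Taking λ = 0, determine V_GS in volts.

V_GS = 1.91 V

With gate tied to drain, V_GS = V_DS ≥ V_GS − V_TN, so the device is in saturation.
KCL at the drain: ½ k_n (V_GS − V_TN)² = (V_DD − V_GS)/R.
Let x = V_GS − 0.89. Then 6.47 x² + x − 7.8 = 0, giving x = 1.02 V (positive root), so V_GS = 1.91 V.
I_D = (V_DD − V_GS)/R = (8.69 − 1.91) / 9.31 = 0.728 mA.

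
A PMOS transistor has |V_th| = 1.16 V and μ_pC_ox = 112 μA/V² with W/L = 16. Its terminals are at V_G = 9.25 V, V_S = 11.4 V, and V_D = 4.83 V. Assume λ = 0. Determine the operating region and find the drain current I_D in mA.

V_SG = V_S − V_G = 11.4 − 9.25 = 2.15 V; V_SD = V_S − V_D = 11.4 − 4.83 = 6.57 V.
k_p = μ_pC_ox · (W/L) = 1.792 mA/V².
V_ov = V_SG − |V_th| = 2.15 − 1.16 = 0.99 V.
Since V_SD = 6.57 V ≥ V_ov = 0.99 V, the device is in saturation.
I_D = ½ k_p V_ov² = 0.5 × 1.792 × 0.99² = 0.878 mA.

Saturation; I_D = 0.878 mA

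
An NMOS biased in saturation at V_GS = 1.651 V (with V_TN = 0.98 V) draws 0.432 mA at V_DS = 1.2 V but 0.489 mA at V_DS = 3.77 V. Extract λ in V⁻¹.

λ = 0.0547 V⁻¹

With V_GS fixed, I_D ∝ (1 + λ V_DS) in saturation, so I_D2/I_D1 = (1 + λ V_DS2)/(1 + λ V_DS1).
0.489/0.432 = 1.132 = (1 + 3.77 λ)/(1 + 1.2 λ).
Solving: λ (I_D1 V_DS2 − I_D2 V_DS1) = I_D2 − I_D1, so λ = (0.489 − 0.432) / (0.432 × 3.77 − 0.489 × 1.2) = 0.057 / 1.04 = 0.0547 V⁻¹.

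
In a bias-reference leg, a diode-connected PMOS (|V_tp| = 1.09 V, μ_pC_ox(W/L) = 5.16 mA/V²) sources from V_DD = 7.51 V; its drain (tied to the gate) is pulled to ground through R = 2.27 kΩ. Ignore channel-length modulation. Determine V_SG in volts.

V_SG = 2.06 V

With gate tied to drain, V_SG = V_SD ≥ V_SG − |V_tp|, so the device is in saturation.
KCL at the drain: ½ k_p (V_SG − |V_tp|)² = (V_DD − V_SG)/R.
Let x = V_SG − 1.09. Then 5.86 x² + x − 6.42 = 0, giving x = 0.965 V (positive root), so V_SG = 2.06 V.
I_D = (V_DD − V_SG)/R = (7.51 − 2.06) / 2.27 = 2.4 mA.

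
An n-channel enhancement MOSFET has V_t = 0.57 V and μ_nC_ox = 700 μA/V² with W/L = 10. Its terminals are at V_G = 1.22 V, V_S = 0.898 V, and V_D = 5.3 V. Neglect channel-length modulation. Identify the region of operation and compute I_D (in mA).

Cutoff; I_D = 0 mA

V_GS = V_G − V_S = 1.22 − 0.898 = 0.322 V; V_DS = V_D − V_S = 5.3 − 0.898 = 4.4 V.
V_GS = 0.322 V < V_t = 0.57 V, so the transistor is in cutoff.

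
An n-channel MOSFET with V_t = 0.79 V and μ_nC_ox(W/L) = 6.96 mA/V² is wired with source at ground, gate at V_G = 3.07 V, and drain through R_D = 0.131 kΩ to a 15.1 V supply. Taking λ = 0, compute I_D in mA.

V_GS = V_G = 3.07 V, so V_ov = 3.07 − 0.79 = 2.28 V.
Assume saturation: I_D = ½ k_n V_ov² = 0.5 × 6.96 × 2.28² = 18.1 mA, giving V_DS = V_DD − I_D R_D = 15.1 − 18.1 × 0.131 = 12.7 V.
V_DS = 12.7 V ≥ V_ov = 2.28 V, confirming saturation.

I_D = 18.1 mA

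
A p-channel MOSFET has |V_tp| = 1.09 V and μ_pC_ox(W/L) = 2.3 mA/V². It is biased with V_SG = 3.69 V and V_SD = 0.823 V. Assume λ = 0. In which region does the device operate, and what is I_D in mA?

Triode; I_D = 4.14 mA

V_ov = V_SG − |V_tp| = 3.69 − 1.09 = 2.6 V.
Since V_SD = 0.823 V < V_ov = 2.6 V, the device is in the triode region.
I_D = k_p [V_ov · V_SD − ½ V_SD²] = 2.3 × [2.6 × 0.823 − 0.5 × 0.823²] = 4.14 mA.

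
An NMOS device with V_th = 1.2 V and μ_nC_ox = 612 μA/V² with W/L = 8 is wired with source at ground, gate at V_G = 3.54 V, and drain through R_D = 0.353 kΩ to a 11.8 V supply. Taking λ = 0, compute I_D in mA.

V_GS = V_G = 3.54 V, so V_ov = 3.54 − 1.2 = 2.34 V.
k_n = μ_nC_ox · (W/L) = 4.896 mA/V².
Assume saturation: I_D = ½ k_n V_ov² = 0.5 × 4.896 × 2.34² = 13.4 mA, giving V_DS = V_DD − I_D R_D = 11.8 − 13.4 × 0.353 = 7.07 V.
V_DS = 7.07 V ≥ V_ov = 2.34 V, confirming saturation.

I_D = 13.4 mA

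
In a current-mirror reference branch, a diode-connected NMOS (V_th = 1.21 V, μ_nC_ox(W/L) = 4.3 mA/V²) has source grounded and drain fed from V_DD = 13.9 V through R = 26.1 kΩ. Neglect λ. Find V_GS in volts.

With gate tied to drain, V_GS = V_DS ≥ V_GS − V_th, so the device is in saturation.
KCL at the drain: ½ k_n (V_GS − V_th)² = (V_DD − V_GS)/R.
Let x = V_GS − 1.21. Then 56.1 x² + x − 12.69 = 0, giving x = 0.467 V (positive root), so V_GS = 1.68 V.
I_D = (V_DD − V_GS)/R = (13.9 − 1.68) / 26.1 = 0.468 mA.

V_GS = 1.68 V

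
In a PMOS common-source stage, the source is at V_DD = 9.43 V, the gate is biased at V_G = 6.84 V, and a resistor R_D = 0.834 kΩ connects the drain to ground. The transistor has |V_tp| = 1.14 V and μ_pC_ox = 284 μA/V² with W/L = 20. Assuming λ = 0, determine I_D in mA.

I_D = 5.97 mA

V_SG = V_DD − V_G = 9.43 − 6.84 = 2.59 V, so V_ov = 2.59 − 1.14 = 1.45 V.
k_p = μ_pC_ox · (W/L) = 5.68 mA/V².
Assume saturation: I_D = ½ k_p V_ov² = 0.5 × 5.68 × 1.45² = 5.97 mA, giving V_SD = V_DD − I_D R_D = 9.43 − 5.97 × 0.834 = 4.45 V.
V_SD = 4.45 V ≥ V_ov = 1.45 V, confirming saturation.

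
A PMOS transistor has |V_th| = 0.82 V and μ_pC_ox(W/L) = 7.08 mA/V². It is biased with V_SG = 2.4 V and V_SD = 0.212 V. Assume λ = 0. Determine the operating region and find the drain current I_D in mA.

V_ov = V_SG − |V_th| = 2.4 − 0.82 = 1.58 V.
Since V_SD = 0.212 V < V_ov = 1.58 V, the device is in the triode region.
I_D = k_p [V_ov · V_SD − ½ V_SD²] = 7.08 × [1.58 × 0.212 − 0.5 × 0.212²] = 2.21 mA.

Triode; I_D = 2.21 mA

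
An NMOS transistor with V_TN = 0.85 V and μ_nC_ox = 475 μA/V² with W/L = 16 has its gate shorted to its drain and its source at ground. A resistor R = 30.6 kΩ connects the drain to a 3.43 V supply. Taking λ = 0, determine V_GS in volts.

With gate tied to drain, V_GS = V_DS ≥ V_GS − V_TN, so the device is in saturation.
k_n = μ_nC_ox · (W/L) = 7.6 mA/V².
KCL at the drain: ½ k_n (V_GS − V_TN)² = (V_DD − V_GS)/R.
Let x = V_GS − 0.85. Then 116 x² + x − 2.58 = 0, giving x = 0.145 V (positive root), so V_GS = 0.995 V.
I_D = (V_DD − V_GS)/R = (3.43 − 0.995) / 30.6 = 0.0796 mA.

V_GS = 0.995 V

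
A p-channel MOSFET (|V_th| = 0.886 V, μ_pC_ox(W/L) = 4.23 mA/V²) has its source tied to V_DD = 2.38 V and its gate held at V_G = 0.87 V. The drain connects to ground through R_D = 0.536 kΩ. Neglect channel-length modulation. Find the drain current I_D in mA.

V_SG = V_DD − V_G = 2.38 − 0.87 = 1.51 V, so V_ov = 1.51 − 0.886 = 0.624 V.
Assume saturation: I_D = ½ k_p V_ov² = 0.5 × 4.23 × 0.624² = 0.824 mA, giving V_SD = V_DD − I_D R_D = 2.38 − 0.824 × 0.536 = 1.94 V.
V_SD = 1.94 V ≥ V_ov = 0.624 V, confirming saturation.

I_D = 0.824 mA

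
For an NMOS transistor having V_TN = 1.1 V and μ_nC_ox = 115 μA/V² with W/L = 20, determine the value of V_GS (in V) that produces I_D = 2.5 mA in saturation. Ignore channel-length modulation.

V_GS = 2.57 V

k_n = μ_nC_ox · (W/L) = 2.3 mA/V².
In saturation I_D = ½ k_n (V_GS − V_TN)², so V_GS − V_TN = √(2 I_D / k_n) = √(2 × 2.5 / 2.3) = 1.47 V.
V_GS = 1.1 + 1.47 = 2.57 V.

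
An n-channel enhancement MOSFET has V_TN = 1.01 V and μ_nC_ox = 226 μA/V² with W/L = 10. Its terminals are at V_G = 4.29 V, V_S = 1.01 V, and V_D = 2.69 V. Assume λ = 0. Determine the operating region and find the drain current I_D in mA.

V_GS = V_G − V_S = 4.29 − 1.01 = 3.28 V; V_DS = V_D − V_S = 2.69 − 1.01 = 1.68 V.
k_n = μ_nC_ox · (W/L) = 2.26 mA/V².
V_ov = V_GS − V_TN = 3.28 − 1.01 = 2.27 V.
Since V_DS = 1.68 V < V_ov = 2.27 V, the device is in the triode region.
I_D = k_n [V_ov · V_DS − ½ V_DS²] = 2.26 × [2.27 × 1.68 − 0.5 × 1.68²] = 5.43 mA.

Triode; I_D = 5.43 mA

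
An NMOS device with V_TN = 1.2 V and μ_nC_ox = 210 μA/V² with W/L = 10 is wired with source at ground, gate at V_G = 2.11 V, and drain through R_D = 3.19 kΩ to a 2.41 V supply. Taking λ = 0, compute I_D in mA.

V_GS = V_G = 2.11 V, so V_ov = 2.11 − 1.2 = 0.91 V.
k_n = μ_nC_ox · (W/L) = 2.1 mA/V².
Assume saturation: I_D = ½ k_n V_ov² = 0.5 × 2.1 × 0.91² = 0.87 mA, giving V_DS = V_DD − I_D R_D = 2.41 − 0.87 × 3.19 = -0.364 V.
But -0.364 V < V_ov = 0.91 V, so the device is actually in triode.
In triode I_D = k_n[V_ov V_DS − ½ V_DS²] and I_D = (V_DD − V_DS)/R_D. Equating: 3.35 V_DS² − 7.096 V_DS + 2.41 = 0, giving V_DS = 0.425 V (the root below V_ov).
I_D = (2.41 − 0.425) / 3.19 = 0.622 mA.

I_D = 0.622 mA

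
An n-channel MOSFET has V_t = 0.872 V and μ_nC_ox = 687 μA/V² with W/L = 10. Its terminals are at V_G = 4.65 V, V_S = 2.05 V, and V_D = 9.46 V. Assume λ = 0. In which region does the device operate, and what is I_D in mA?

Saturation; I_D = 10.3 mA

V_GS = V_G − V_S = 4.65 − 2.05 = 2.6 V; V_DS = V_D − V_S = 9.46 − 2.05 = 7.41 V.
k_n = μ_nC_ox · (W/L) = 6.87 mA/V².
V_ov = V_GS − V_t = 2.6 − 0.872 = 1.73 V.
Since V_DS = 7.41 V ≥ V_ov = 1.73 V, the device is in saturation.
I_D = ½ k_n V_ov² = 0.5 × 6.87 × 1.73² = 10.3 mA.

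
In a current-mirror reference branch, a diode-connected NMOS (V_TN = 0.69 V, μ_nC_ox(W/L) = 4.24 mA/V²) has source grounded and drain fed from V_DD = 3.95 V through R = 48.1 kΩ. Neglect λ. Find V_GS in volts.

V_GS = 0.864 V

With gate tied to drain, V_GS = V_DS ≥ V_GS − V_TN, so the device is in saturation.
KCL at the drain: ½ k_n (V_GS − V_TN)² = (V_DD − V_GS)/R.
Let x = V_GS − 0.69. Then 102 x² + x − 3.26 = 0, giving x = 0.174 V (positive root), so V_GS = 0.864 V.
I_D = (V_DD − V_GS)/R = (3.95 − 0.864) / 48.1 = 0.0642 mA.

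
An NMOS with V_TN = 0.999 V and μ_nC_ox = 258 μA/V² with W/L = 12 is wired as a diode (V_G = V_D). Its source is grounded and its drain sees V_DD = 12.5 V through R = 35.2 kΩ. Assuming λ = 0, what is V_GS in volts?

V_GS = 1.45 V

With gate tied to drain, V_GS = V_DS ≥ V_GS − V_TN, so the device is in saturation.
k_n = μ_nC_ox · (W/L) = 3.096 mA/V².
KCL at the drain: ½ k_n (V_GS − V_TN)² = (V_DD − V_GS)/R.
Let x = V_GS − 0.999. Then 54.5 x² + x − 11.5 = 0, giving x = 0.45 V (positive root), so V_GS = 1.45 V.
I_D = (V_DD − V_GS)/R = (12.5 − 1.45) / 35.2 = 0.314 mA.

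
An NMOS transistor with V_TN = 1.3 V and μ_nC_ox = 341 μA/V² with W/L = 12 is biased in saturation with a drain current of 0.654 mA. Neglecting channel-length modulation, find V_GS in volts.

k_n = μ_nC_ox · (W/L) = 4.092 mA/V².
In saturation I_D = ½ k_n (V_GS − V_TN)², so V_GS − V_TN = √(2 I_D / k_n) = √(2 × 0.654 / 4.092) = 0.565 V.
V_GS = 1.3 + 0.565 = 1.87 V.

V_GS = 1.87 V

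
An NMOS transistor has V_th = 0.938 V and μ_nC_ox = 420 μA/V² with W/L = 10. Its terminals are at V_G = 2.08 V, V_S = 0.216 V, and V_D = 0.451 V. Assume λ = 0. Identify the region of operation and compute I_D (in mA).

V_GS = V_G − V_S = 2.08 − 0.216 = 1.86 V; V_DS = V_D − V_S = 0.451 − 0.216 = 0.235 V.
k_n = μ_nC_ox · (W/L) = 4.2 mA/V².
V_ov = V_GS − V_th = 1.86 − 0.938 = 0.926 V.
Since V_DS = 0.235 V < V_ov = 0.926 V, the device is in the triode region.
I_D = k_n [V_ov · V_DS − ½ V_DS²] = 4.2 × [0.926 × 0.235 − 0.5 × 0.235²] = 0.798 mA.

Triode; I_D = 0.798 mA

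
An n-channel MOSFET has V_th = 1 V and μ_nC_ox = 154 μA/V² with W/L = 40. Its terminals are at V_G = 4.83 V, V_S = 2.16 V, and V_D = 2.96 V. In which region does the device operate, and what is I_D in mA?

V_GS = V_G − V_S = 4.83 − 2.16 = 2.67 V; V_DS = V_D − V_S = 2.96 − 2.16 = 0.8 V.
k_n = μ_nC_ox · (W/L) = 6.16 mA/V².
V_ov = V_GS − V_th = 2.67 − 1 = 1.67 V.
Since V_DS = 0.8 V < V_ov = 1.67 V, the device is in the triode region.
I_D = k_n [V_ov · V_DS − ½ V_DS²] = 6.16 × [1.67 × 0.8 − 0.5 × 0.8²] = 6.26 mA.

Triode; I_D = 6.26 mA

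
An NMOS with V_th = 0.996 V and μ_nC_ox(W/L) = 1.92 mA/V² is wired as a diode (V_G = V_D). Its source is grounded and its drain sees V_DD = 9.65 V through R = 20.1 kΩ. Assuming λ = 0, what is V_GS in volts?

With gate tied to drain, V_GS = V_DS ≥ V_GS − V_th, so the device is in saturation.
KCL at the drain: ½ k_n (V_GS − V_th)² = (V_DD − V_GS)/R.
Let x = V_GS − 0.996. Then 19.3 x² + x − 8.654 = 0, giving x = 0.644 V (positive root), so V_GS = 1.64 V.
I_D = (V_DD − V_GS)/R = (9.65 − 1.64) / 20.1 = 0.398 mA.

V_GS = 1.64 V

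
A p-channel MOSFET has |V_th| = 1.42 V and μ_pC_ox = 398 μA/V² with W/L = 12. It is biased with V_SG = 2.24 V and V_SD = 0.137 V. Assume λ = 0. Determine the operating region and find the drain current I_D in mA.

k_p = μ_pC_ox · (W/L) = 4.776 mA/V².
V_ov = V_SG − |V_th| = 2.24 − 1.42 = 0.82 V.
Since V_SD = 0.137 V < V_ov = 0.82 V, the device is in the triode region.
I_D = k_p [V_ov · V_SD − ½ V_SD²] = 4.776 × [0.82 × 0.137 − 0.5 × 0.137²] = 0.492 mA.

Triode; I_D = 0.492 mA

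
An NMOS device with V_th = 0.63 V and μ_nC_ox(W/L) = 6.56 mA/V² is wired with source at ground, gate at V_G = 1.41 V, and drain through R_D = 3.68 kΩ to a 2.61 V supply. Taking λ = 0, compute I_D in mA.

V_GS = V_G = 1.41 V, so V_ov = 1.41 − 0.63 = 0.78 V.
Assume saturation: I_D = ½ k_n V_ov² = 0.5 × 6.56 × 0.78² = 2 mA, giving V_DS = V_DD − I_D R_D = 2.61 − 2 × 3.68 = -4.73 V.
But -4.73 V < V_ov = 0.78 V, so the device is actually in triode.
In triode I_D = k_n[V_ov V_DS − ½ V_DS²] and I_D = (V_DD − V_DS)/R_D. Equating: 12.1 V_DS² − 19.83 V_DS + 2.61 = 0, giving V_DS = 0.144 V (the root below V_ov).
I_D = (2.61 − 0.144) / 3.68 = 0.67 mA.

I_D = 0.670 mA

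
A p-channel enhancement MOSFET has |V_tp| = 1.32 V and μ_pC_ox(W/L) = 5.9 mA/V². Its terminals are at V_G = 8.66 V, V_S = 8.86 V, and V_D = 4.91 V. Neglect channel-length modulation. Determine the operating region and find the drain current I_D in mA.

V_SG = V_S − V_G = 8.86 − 8.66 = 0.2 V; V_SD = V_S − V_D = 8.86 − 4.91 = 3.95 V.
V_SG = 0.2 V < |V_tp| = 1.32 V, so the transistor is in cutoff.

Cutoff; I_D = 0 mA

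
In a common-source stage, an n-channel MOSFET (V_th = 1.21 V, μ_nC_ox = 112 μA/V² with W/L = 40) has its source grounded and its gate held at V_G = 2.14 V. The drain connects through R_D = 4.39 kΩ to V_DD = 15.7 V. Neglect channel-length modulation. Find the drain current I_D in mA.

V_GS = V_G = 2.14 V, so V_ov = 2.14 − 1.21 = 0.93 V.
k_n = μ_nC_ox · (W/L) = 4.48 mA/V².
Assume saturation: I_D = ½ k_n V_ov² = 0.5 × 4.48 × 0.93² = 1.94 mA, giving V_DS = V_DD − I_D R_D = 15.7 − 1.94 × 4.39 = 7.19 V.
V_DS = 7.19 V ≥ V_ov = 0.93 V, confirming saturation.

I_D = 1.94 mA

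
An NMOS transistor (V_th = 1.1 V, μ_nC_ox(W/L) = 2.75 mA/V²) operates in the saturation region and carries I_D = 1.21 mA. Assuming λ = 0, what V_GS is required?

In saturation I_D = ½ k_n (V_GS − V_th)², so V_GS − V_th = √(2 I_D / k_n) = √(2 × 1.21 / 2.75) = 0.938 V.
V_GS = 1.1 + 0.938 = 2.04 V.

V_GS = 2.04 V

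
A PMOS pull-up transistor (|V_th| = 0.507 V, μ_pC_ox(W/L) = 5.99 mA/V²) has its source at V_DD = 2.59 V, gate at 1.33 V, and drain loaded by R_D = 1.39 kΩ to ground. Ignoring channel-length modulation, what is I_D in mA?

I_D = 1.50 mA

V_SG = V_DD − V_G = 2.59 − 1.33 = 1.26 V, so V_ov = 1.26 − 0.507 = 0.753 V.
Assume saturation: I_D = ½ k_p V_ov² = 0.5 × 5.99 × 0.753² = 1.7 mA, giving V_SD = V_DD − I_D R_D = 2.59 − 1.7 × 1.39 = 0.23 V.
But 0.23 V < V_ov = 0.753 V, so the device is actually in triode.
In triode I_D = k_p[V_ov V_SD − ½ V_SD²] and I_D = (V_DD − V_SD)/R_D. Equating: 4.16 V_SD² − 7.27 V_SD + 2.59 = 0, giving V_SD = 0.499 V (the root below V_ov).
I_D = (2.59 − 0.499) / 1.39 = 1.5 mA.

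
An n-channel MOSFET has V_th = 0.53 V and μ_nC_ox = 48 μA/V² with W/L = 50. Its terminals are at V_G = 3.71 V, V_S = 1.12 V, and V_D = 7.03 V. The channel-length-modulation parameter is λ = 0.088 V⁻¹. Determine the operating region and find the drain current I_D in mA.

V_GS = V_G − V_S = 3.71 − 1.12 = 2.59 V; V_DS = V_D − V_S = 7.03 − 1.12 = 5.91 V.
k_n = μ_nC_ox · (W/L) = 2.4 mA/V².
V_ov = V_GS − V_th = 2.59 − 0.53 = 2.06 V.
Since V_DS = 5.91 V ≥ V_ov = 2.06 V, the device is in saturation.
I_D = ½ k_n V_ov² (1 + λ V_DS) = 0.5 × 2.4 × 2.06² × (1 + 0.088 × 5.91) = 7.74 mA.

Saturation; I_D = 7.74 mA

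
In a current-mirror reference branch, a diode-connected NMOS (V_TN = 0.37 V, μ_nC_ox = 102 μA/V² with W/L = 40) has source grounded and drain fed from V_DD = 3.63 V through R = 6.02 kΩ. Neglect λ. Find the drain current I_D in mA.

I_D = 0.462 mA

With gate tied to drain, V_GS = V_DS ≥ V_GS − V_TN, so the device is in saturation.
k_n = μ_nC_ox · (W/L) = 4.08 mA/V².
KCL at the drain: ½ k_n (V_GS − V_TN)² = (V_DD − V_GS)/R.
Let x = V_GS − 0.37. Then 12.3 x² + x − 3.26 = 0, giving x = 0.476 V (positive root), so V_GS = 0.846 V.
I_D = (V_DD − V_GS)/R = (3.63 − 0.846) / 6.02 = 0.462 mA.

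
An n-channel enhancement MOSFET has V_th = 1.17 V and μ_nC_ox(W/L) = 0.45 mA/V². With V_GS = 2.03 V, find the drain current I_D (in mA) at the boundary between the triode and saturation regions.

At the boundary V_DS = V_ov = V_GS − V_th = 2.03 − 1.17 = 0.86 V.
I_D = ½ k_n V_ov² = 0.5 × 0.45 × 0.86² = 0.166 mA.

I_D = 0.166 mA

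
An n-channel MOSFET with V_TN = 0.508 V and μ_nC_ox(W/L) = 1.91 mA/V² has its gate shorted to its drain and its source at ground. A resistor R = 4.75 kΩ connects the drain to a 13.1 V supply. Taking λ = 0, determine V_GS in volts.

V_GS = 2.07 V

With gate tied to drain, V_GS = V_DS ≥ V_GS − V_TN, so the device is in saturation.
KCL at the drain: ½ k_n (V_GS − V_TN)² = (V_DD − V_GS)/R.
Let x = V_GS − 0.508. Then 4.54 x² + x − 12.59 = 0, giving x = 1.56 V (positive root), so V_GS = 2.07 V.
I_D = (V_DD − V_GS)/R = (13.1 − 2.07) / 4.75 = 2.32 mA.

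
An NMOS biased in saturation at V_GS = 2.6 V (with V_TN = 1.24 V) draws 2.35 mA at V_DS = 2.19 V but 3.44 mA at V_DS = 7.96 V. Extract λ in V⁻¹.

With V_GS fixed, I_D ∝ (1 + λ V_DS) in saturation, so I_D2/I_D1 = (1 + λ V_DS2)/(1 + λ V_DS1).
3.44/2.35 = 1.464 = (1 + 7.96 λ)/(1 + 2.19 λ).
Solving: λ (I_D1 V_DS2 − I_D2 V_DS1) = I_D2 − I_D1, so λ = (3.44 − 2.35) / (2.35 × 7.96 − 3.44 × 2.19) = 1.09 / 11.2 = 0.0976 V⁻¹.

λ = 0.0976 V⁻¹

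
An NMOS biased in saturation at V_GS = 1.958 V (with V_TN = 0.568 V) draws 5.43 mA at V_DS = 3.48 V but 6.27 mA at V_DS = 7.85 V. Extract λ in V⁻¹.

λ = 0.0404 V⁻¹

With V_GS fixed, I_D ∝ (1 + λ V_DS) in saturation, so I_D2/I_D1 = (1 + λ V_DS2)/(1 + λ V_DS1).
6.27/5.43 = 1.155 = (1 + 7.85 λ)/(1 + 3.48 λ).
Solving: λ (I_D1 V_DS2 − I_D2 V_DS1) = I_D2 − I_D1, so λ = (6.27 − 5.43) / (5.43 × 7.85 − 6.27 × 3.48) = 0.84 / 20.8 = 0.0404 V⁻¹.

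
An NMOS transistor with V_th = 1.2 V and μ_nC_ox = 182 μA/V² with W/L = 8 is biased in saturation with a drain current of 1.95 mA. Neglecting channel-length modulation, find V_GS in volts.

V_GS = 2.84 V

k_n = μ_nC_ox · (W/L) = 1.456 mA/V².
In saturation I_D = ½ k_n (V_GS − V_th)², so V_GS − V_th = √(2 I_D / k_n) = √(2 × 1.95 / 1.456) = 1.64 V.
V_GS = 1.2 + 1.64 = 2.84 V.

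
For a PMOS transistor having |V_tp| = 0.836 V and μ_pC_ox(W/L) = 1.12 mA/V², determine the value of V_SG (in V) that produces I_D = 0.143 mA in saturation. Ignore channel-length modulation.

In saturation I_D = ½ k_p (V_SG − |V_tp|)², so V_SG − |V_tp| = √(2 I_D / k_p) = √(2 × 0.143 / 1.12) = 0.505 V.
V_SG = 0.836 + 0.505 = 1.34 V.

V_SG = 1.34 V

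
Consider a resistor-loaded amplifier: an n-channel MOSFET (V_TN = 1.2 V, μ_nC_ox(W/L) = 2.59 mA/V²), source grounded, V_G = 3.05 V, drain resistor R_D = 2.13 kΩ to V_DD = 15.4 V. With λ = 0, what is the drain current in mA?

V_GS = V_G = 3.05 V, so V_ov = 3.05 − 1.2 = 1.85 V.
Assume saturation: I_D = ½ k_n V_ov² = 0.5 × 2.59 × 1.85² = 4.43 mA, giving V_DS = V_DD − I_D R_D = 15.4 − 4.43 × 2.13 = 5.96 V.
V_DS = 5.96 V ≥ V_ov = 1.85 V, confirming saturation.

I_D = 4.43 mA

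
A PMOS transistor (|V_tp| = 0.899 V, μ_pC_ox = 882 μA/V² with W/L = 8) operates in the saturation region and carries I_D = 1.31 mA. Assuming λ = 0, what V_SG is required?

k_p = μ_pC_ox · (W/L) = 7.056 mA/V².
In saturation I_D = ½ k_p (V_SG − |V_tp|)², so V_SG − |V_tp| = √(2 I_D / k_p) = √(2 × 1.31 / 7.056) = 0.609 V.
V_SG = 0.899 + 0.609 = 1.51 V.

V_SG = 1.51 V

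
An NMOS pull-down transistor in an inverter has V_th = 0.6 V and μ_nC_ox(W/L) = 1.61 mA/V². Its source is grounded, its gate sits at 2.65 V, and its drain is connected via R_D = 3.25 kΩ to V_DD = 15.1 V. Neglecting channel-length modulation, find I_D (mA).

V_GS = V_G = 2.65 V, so V_ov = 2.65 − 0.6 = 2.05 V.
Assume saturation: I_D = ½ k_n V_ov² = 0.5 × 1.61 × 2.05² = 3.38 mA, giving V_DS = V_DD − I_D R_D = 15.1 − 3.38 × 3.25 = 4.11 V.
V_DS = 4.11 V ≥ V_ov = 2.05 V, confirming saturation.

I_D = 3.38 mA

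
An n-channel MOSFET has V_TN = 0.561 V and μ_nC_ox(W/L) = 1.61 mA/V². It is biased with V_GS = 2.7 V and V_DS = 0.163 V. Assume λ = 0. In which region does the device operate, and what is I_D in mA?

Triode; I_D = 0.540 mA

V_ov = V_GS − V_TN = 2.7 − 0.561 = 2.14 V.
Since V_DS = 0.163 V < V_ov = 2.14 V, the device is in the triode region.
I_D = k_n [V_ov · V_DS − ½ V_DS²] = 1.61 × [2.14 × 0.163 − 0.5 × 0.163²] = 0.54 mA.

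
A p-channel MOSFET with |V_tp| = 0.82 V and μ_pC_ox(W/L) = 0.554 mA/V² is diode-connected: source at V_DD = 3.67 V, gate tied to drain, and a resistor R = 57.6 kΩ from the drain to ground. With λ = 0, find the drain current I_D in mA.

With gate tied to drain, V_SG = V_SD ≥ V_SG − |V_tp|, so the device is in saturation.
KCL at the drain: ½ k_p (V_SG − |V_tp|)² = (V_DD − V_SG)/R.
Let x = V_SG − 0.82. Then 16 x² + x − 2.85 = 0, giving x = 0.392 V (positive root), so V_SG = 1.21 V.
I_D = (V_DD − V_SG)/R = (3.67 − 1.21) / 57.6 = 0.0427 mA.

I_D = 0.0427 mA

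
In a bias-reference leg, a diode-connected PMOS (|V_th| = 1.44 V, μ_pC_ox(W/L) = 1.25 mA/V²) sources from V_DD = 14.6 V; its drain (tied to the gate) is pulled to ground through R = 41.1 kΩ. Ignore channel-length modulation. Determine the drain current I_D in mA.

I_D = 0.303 mA

With gate tied to drain, V_SG = V_SD ≥ V_SG − |V_th|, so the device is in saturation.
KCL at the drain: ½ k_p (V_SG − |V_th|)² = (V_DD − V_SG)/R.
Let x = V_SG − 1.44. Then 25.7 x² + x − 13.16 = 0, giving x = 0.697 V (positive root), so V_SG = 2.14 V.
I_D = (V_DD − V_SG)/R = (14.6 − 2.14) / 41.1 = 0.303 mA.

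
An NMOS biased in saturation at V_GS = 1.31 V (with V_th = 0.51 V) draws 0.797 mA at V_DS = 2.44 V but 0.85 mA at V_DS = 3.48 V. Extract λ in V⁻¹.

With V_GS fixed, I_D ∝ (1 + λ V_DS) in saturation, so I_D2/I_D1 = (1 + λ V_DS2)/(1 + λ V_DS1).
0.85/0.797 = 1.066 = (1 + 3.48 λ)/(1 + 2.44 λ).
Solving: λ (I_D1 V_DS2 − I_D2 V_DS1) = I_D2 − I_D1, so λ = (0.85 − 0.797) / (0.797 × 3.48 − 0.85 × 2.44) = 0.053 / 0.7 = 0.0758 V⁻¹.

λ = 0.0758 V⁻¹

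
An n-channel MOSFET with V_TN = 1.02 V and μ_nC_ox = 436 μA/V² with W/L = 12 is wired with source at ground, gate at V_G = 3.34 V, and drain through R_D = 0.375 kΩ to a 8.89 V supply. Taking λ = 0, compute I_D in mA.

V_GS = V_G = 3.34 V, so V_ov = 3.34 − 1.02 = 2.32 V.
k_n = μ_nC_ox · (W/L) = 5.232 mA/V².
Assume saturation: I_D = ½ k_n V_ov² = 0.5 × 5.232 × 2.32² = 14.1 mA, giving V_DS = V_DD − I_D R_D = 8.89 − 14.1 × 0.375 = 3.61 V.
V_DS = 3.61 V ≥ V_ov = 2.32 V, confirming saturation.

I_D = 14.1 mA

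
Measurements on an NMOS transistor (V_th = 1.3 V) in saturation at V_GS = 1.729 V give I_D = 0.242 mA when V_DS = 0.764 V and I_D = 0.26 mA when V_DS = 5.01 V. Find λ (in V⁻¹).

λ = 0.0178 V⁻¹

With V_GS fixed, I_D ∝ (1 + λ V_DS) in saturation, so I_D2/I_D1 = (1 + λ V_DS2)/(1 + λ V_DS1).
0.26/0.242 = 1.074 = (1 + 5.01 λ)/(1 + 0.764 λ).
Solving: λ (I_D1 V_DS2 − I_D2 V_DS1) = I_D2 − I_D1, so λ = (0.26 − 0.242) / (0.242 × 5.01 − 0.26 × 0.764) = 0.018 / 1.01 = 0.0178 V⁻¹.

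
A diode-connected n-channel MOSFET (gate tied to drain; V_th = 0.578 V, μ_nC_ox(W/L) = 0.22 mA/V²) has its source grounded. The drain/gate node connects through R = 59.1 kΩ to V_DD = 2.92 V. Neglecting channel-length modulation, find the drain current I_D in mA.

I_D = 0.0307 mA

With gate tied to drain, V_GS = V_DS ≥ V_GS − V_th, so the device is in saturation.
KCL at the drain: ½ k_n (V_GS − V_th)² = (V_DD − V_GS)/R.
Let x = V_GS − 0.578. Then 6.5 x² + x − 2.342 = 0, giving x = 0.528 V (positive root), so V_GS = 1.11 V.
I_D = (V_DD − V_GS)/R = (2.92 − 1.11) / 59.1 = 0.0307 mA.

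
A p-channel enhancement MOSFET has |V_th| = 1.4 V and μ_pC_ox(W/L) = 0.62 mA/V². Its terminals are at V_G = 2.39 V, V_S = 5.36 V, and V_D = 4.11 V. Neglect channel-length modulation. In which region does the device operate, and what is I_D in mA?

V_SG = V_S − V_G = 5.36 − 2.39 = 2.97 V; V_SD = V_S − V_D = 5.36 − 4.11 = 1.25 V.
V_ov = V_SG − |V_th| = 2.97 − 1.4 = 1.57 V.
Since V_SD = 1.25 V < V_ov = 1.57 V, the device is in the triode region.
I_D = k_p [V_ov · V_SD − ½ V_SD²] = 0.62 × [1.57 × 1.25 − 0.5 × 1.25²] = 0.732 mA.

Triode; I_D = 0.732 mA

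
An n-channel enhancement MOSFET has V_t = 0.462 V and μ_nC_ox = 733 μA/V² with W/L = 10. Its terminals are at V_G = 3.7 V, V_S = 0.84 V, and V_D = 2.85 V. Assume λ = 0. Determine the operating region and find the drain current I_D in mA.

Triode; I_D = 20.5 mA

V_GS = V_G − V_S = 3.7 − 0.84 = 2.86 V; V_DS = V_D − V_S = 2.85 − 0.84 = 2.01 V.
k_n = μ_nC_ox · (W/L) = 7.33 mA/V².
V_ov = V_GS − V_t = 2.86 − 0.462 = 2.4 V.
Since V_DS = 2.01 V < V_ov = 2.4 V, the device is in the triode region.
I_D = k_n [V_ov · V_DS − ½ V_DS²] = 7.33 × [2.4 × 2.01 − 0.5 × 2.01²] = 20.5 mA.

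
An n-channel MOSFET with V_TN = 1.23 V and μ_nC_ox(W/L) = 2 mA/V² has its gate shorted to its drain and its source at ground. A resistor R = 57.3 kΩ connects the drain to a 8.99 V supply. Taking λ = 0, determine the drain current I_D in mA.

I_D = 0.129 mA

With gate tied to drain, V_GS = V_DS ≥ V_GS − V_TN, so the device is in saturation.
KCL at the drain: ½ k_n (V_GS − V_TN)² = (V_DD − V_GS)/R.
Let x = V_GS − 1.23. Then 57.3 x² + x − 7.76 = 0, giving x = 0.359 V (positive root), so V_GS = 1.59 V.
I_D = (V_DD − V_GS)/R = (8.99 − 1.59) / 57.3 = 0.129 mA.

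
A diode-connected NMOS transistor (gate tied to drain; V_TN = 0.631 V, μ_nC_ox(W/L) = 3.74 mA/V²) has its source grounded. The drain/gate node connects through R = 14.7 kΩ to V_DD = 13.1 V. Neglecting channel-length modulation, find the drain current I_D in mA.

With gate tied to drain, V_GS = V_DS ≥ V_GS − V_TN, so the device is in saturation.
KCL at the drain: ½ k_n (V_GS − V_TN)² = (V_DD − V_GS)/R.
Let x = V_GS − 0.631. Then 27.5 x² + x − 12.47 = 0, giving x = 0.656 V (positive root), so V_GS = 1.29 V.
I_D = (V_DD − V_GS)/R = (13.1 − 1.29) / 14.7 = 0.804 mA.

I_D = 0.804 mA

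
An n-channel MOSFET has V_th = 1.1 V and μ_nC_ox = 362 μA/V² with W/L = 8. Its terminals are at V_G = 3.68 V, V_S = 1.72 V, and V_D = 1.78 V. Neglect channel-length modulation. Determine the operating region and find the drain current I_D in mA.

V_GS = V_G − V_S = 3.68 − 1.72 = 1.96 V; V_DS = V_D − V_S = 1.78 − 1.72 = 0.06 V.
k_n = μ_nC_ox · (W/L) = 2.896 mA/V².
V_ov = V_GS − V_th = 1.96 − 1.1 = 0.86 V.
Since V_DS = 0.06 V < V_ov = 0.86 V, the device is in the triode region.
I_D = k_n [V_ov · V_DS − ½ V_DS²] = 2.896 × [0.86 × 0.06 − 0.5 × 0.06²] = 0.144 mA.

Triode; I_D = 0.144 mA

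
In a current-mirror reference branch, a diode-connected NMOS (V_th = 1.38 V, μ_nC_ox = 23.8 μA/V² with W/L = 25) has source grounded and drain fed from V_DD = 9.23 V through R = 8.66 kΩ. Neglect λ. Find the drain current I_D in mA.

I_D = 0.726 mA

With gate tied to drain, V_GS = V_DS ≥ V_GS − V_th, so the device is in saturation.
k_n = μ_nC_ox · (W/L) = 0.595 mA/V².
KCL at the drain: ½ k_n (V_GS − V_th)² = (V_DD − V_GS)/R.
Let x = V_GS − 1.38. Then 2.58 x² + x − 7.85 = 0, giving x = 1.56 V (positive root), so V_GS = 2.94 V.
I_D = (V_DD − V_GS)/R = (9.23 − 2.94) / 8.66 = 0.726 mA.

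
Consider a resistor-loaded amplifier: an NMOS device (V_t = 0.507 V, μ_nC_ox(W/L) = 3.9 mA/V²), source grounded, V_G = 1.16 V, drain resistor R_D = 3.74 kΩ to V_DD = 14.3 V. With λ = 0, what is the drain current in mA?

I_D = 0.831 mA

V_GS = V_G = 1.16 V, so V_ov = 1.16 − 0.507 = 0.653 V.
Assume saturation: I_D = ½ k_n V_ov² = 0.5 × 3.9 × 0.653² = 0.831 mA, giving V_DS = V_DD − I_D R_D = 14.3 − 0.831 × 3.74 = 11.2 V.
V_DS = 11.2 V ≥ V_ov = 0.653 V, confirming saturation.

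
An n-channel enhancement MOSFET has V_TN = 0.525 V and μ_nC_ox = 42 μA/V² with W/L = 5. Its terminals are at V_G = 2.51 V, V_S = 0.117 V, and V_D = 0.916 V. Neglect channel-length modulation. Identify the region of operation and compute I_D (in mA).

V_GS = V_G − V_S = 2.51 − 0.117 = 2.39 V; V_DS = V_D − V_S = 0.916 − 0.117 = 0.799 V.
k_n = μ_nC_ox · (W/L) = 0.21 mA/V².
V_ov = V_GS − V_TN = 2.39 − 0.525 = 1.87 V.
Since V_DS = 0.799 V < V_ov = 1.87 V, the device is in the triode region.
I_D = k_n [V_ov · V_DS − ½ V_DS²] = 0.21 × [1.87 × 0.799 − 0.5 × 0.799²] = 0.246 mA.

Triode; I_D = 0.246 mA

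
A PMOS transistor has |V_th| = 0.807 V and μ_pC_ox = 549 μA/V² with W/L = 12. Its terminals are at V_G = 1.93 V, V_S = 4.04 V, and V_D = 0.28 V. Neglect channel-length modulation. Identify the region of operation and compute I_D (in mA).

Saturation; I_D = 5.59 mA

V_SG = V_S − V_G = 4.04 − 1.93 = 2.11 V; V_SD = V_S − V_D = 4.04 − 0.28 = 3.76 V.
k_p = μ_pC_ox · (W/L) = 6.588 mA/V².
V_ov = V_SG − |V_th| = 2.11 − 0.807 = 1.3 V.
Since V_SD = 3.76 V ≥ V_ov = 1.3 V, the device is in saturation.
I_D = ½ k_p V_ov² = 0.5 × 6.588 × 1.3² = 5.59 mA.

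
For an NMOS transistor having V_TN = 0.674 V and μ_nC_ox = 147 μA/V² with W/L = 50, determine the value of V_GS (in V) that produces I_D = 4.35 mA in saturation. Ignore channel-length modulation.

V_GS = 1.76 V

k_n = μ_nC_ox · (W/L) = 7.35 mA/V².
In saturation I_D = ½ k_n (V_GS − V_TN)², so V_GS − V_TN = √(2 I_D / k_n) = √(2 × 4.35 / 7.35) = 1.09 V.
V_GS = 0.674 + 1.09 = 1.76 V.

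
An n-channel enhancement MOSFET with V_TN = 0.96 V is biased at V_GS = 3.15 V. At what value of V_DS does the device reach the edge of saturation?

V_DS,sat = 2.19 V

The boundary between triode and saturation is V_DS = V_GS − V_TN = V_ov.
V_ov = 3.15 − 0.96 = 2.19 V.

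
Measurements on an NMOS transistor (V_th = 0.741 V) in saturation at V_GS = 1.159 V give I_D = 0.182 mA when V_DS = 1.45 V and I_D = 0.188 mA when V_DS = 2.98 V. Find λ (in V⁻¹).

λ = 0.0222 V⁻¹

With V_GS fixed, I_D ∝ (1 + λ V_DS) in saturation, so I_D2/I_D1 = (1 + λ V_DS2)/(1 + λ V_DS1).
0.188/0.182 = 1.033 = (1 + 2.98 λ)/(1 + 1.45 λ).
Solving: λ (I_D1 V_DS2 − I_D2 V_DS1) = I_D2 − I_D1, so λ = (0.188 − 0.182) / (0.182 × 2.98 − 0.188 × 1.45) = 0.006 / 0.27 = 0.0222 V⁻¹.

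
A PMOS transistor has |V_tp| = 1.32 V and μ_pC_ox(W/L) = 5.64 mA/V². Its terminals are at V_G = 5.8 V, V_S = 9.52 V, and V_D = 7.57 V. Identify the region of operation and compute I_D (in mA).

V_SG = V_S − V_G = 9.52 − 5.8 = 3.72 V; V_SD = V_S − V_D = 9.52 − 7.57 = 1.95 V.
V_ov = V_SG − |V_tp| = 3.72 − 1.32 = 2.4 V.
Since V_SD = 1.95 V < V_ov = 2.4 V, the device is in the triode region.
I_D = k_p [V_ov · V_SD − ½ V_SD²] = 5.64 × [2.4 × 1.95 − 0.5 × 1.95²] = 15.7 mA.

Triode; I_D = 15.7 mA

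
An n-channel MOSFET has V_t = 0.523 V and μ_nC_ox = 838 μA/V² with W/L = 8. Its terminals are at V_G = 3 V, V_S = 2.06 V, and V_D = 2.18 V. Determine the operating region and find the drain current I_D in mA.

Triode; I_D = 0.287 mA

V_GS = V_G − V_S = 3 − 2.06 = 0.94 V; V_DS = V_D − V_S = 2.18 − 2.06 = 0.12 V.
k_n = μ_nC_ox · (W/L) = 6.704 mA/V².
V_ov = V_GS − V_t = 0.94 − 0.523 = 0.417 V.
Since V_DS = 0.12 V < V_ov = 0.417 V, the device is in the triode region.
I_D = k_n [V_ov · V_DS − ½ V_DS²] = 6.704 × [0.417 × 0.12 − 0.5 × 0.12²] = 0.287 mA.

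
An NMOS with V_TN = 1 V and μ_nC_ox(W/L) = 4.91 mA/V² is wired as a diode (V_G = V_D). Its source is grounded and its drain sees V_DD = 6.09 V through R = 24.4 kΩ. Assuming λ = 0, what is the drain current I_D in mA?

With gate tied to drain, V_GS = V_DS ≥ V_GS − V_TN, so the device is in saturation.
KCL at the drain: ½ k_n (V_GS − V_TN)² = (V_DD − V_GS)/R.
Let x = V_GS − 1. Then 59.9 x² + x − 5.09 = 0, giving x = 0.283 V (positive root), so V_GS = 1.28 V.
I_D = (V_DD − V_GS)/R = (6.09 − 1.28) / 24.4 = 0.197 mA.

I_D = 0.197 mA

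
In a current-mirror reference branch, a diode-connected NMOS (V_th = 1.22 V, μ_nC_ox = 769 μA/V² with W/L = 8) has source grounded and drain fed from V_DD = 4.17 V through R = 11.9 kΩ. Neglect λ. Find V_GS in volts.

With gate tied to drain, V_GS = V_DS ≥ V_GS − V_th, so the device is in saturation.
k_n = μ_nC_ox · (W/L) = 6.152 mA/V².
KCL at the drain: ½ k_n (V_GS − V_th)² = (V_DD − V_GS)/R.
Let x = V_GS − 1.22. Then 36.6 x² + x − 2.95 = 0, giving x = 0.271 V (positive root), so V_GS = 1.49 V.
I_D = (V_DD − V_GS)/R = (4.17 − 1.49) / 11.9 = 0.225 mA.

V_GS = 1.49 V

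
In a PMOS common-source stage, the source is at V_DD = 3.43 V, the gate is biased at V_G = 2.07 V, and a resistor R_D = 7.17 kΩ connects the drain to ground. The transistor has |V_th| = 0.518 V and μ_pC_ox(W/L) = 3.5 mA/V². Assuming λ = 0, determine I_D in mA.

I_D = 0.454 mA

V_SG = V_DD − V_G = 3.43 − 2.07 = 1.36 V, so V_ov = 1.36 − 0.518 = 0.842 V.
Assume saturation: I_D = ½ k_p V_ov² = 0.5 × 3.5 × 0.842² = 1.24 mA, giving V_SD = V_DD − I_D R_D = 3.43 − 1.24 × 7.17 = -5.47 V.
But -5.47 V < V_ov = 0.842 V, so the device is actually in triode.
In triode I_D = k_p[V_ov V_SD − ½ V_SD²] and I_D = (V_DD − V_SD)/R_D. Equating: 12.5 V_SD² − 22.13 V_SD + 3.43 = 0, giving V_SD = 0.172 V (the root below V_ov).
I_D = (3.43 − 0.172) / 7.17 = 0.454 mA.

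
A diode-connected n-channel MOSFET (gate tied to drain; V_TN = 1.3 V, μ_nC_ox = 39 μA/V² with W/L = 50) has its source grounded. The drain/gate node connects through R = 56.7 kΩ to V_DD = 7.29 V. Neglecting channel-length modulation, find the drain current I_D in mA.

I_D = 0.100 mA

With gate tied to drain, V_GS = V_DS ≥ V_GS − V_TN, so the device is in saturation.
k_n = μ_nC_ox · (W/L) = 1.95 mA/V².
KCL at the drain: ½ k_n (V_GS − V_TN)² = (V_DD − V_GS)/R.
Let x = V_GS − 1.3. Then 55.3 x² + x − 5.99 = 0, giving x = 0.32 V (positive root), so V_GS = 1.62 V.
I_D = (V_DD − V_GS)/R = (7.29 − 1.62) / 56.7 = 0.1 mA.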